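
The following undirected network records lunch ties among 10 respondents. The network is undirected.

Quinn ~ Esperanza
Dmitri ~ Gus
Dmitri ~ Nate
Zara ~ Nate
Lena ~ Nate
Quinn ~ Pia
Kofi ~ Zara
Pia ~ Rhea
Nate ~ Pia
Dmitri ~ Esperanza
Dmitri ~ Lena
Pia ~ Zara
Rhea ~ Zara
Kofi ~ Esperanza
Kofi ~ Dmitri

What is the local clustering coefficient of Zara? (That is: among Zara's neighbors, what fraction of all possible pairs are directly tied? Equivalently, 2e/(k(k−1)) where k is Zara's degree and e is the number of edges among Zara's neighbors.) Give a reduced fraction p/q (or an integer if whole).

Zara's neighbors: Kofi, Nate, Pia, and Rhea (k = 4).
Possible neighbor pairs: C(4,2) = 6. Edges among them: Nate–Pia, Pia–Rhea → e = 2.
Clustering(Zara) = 2/6 = 1/3.

1/3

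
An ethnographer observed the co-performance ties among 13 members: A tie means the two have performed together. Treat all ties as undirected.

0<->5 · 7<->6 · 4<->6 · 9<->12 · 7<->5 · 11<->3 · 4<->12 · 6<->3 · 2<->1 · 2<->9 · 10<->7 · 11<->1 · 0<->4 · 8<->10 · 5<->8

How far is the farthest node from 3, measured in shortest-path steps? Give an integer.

4

Distances from 3: 0:3, 1:2, 2:3, 4:2, 5:3, 6:1, 7:2, 8:4, 9:4, 10:3, 11:1, 12:3.
The largest is 4 (to 8 and 9), so the eccentricity of 3 is 4.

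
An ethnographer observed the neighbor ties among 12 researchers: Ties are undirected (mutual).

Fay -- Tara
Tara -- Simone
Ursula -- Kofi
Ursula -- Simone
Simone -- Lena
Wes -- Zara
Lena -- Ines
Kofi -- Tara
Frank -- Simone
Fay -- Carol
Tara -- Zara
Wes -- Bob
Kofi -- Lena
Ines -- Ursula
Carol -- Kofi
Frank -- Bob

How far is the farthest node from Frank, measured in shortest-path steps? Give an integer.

4

Distances from Frank: Bob:1, Carol:4, Fay:3, Ines:3, Kofi:3, Lena:2, Simone:1, Tara:2, Ursula:2, Wes:2, Zara:3.
The largest is 4 (to Carol), so the eccentricity of Frank is 4.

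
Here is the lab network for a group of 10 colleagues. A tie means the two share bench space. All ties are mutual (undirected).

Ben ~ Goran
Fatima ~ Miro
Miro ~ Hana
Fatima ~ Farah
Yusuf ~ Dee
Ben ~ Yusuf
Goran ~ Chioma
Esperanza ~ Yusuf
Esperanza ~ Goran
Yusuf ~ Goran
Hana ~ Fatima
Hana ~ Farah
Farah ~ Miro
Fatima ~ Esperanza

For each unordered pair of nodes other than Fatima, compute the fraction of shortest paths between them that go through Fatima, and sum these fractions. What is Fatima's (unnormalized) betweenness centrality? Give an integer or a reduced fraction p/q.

18

Pairs whose geodesics pass through Fatima — Esperanza–Farah: 1; Esperanza–Miro: 1; Esperanza–Hana: 1; Yusuf–Farah: 1; Yusuf–Miro: 1; Yusuf–Hana: 1; Dee–Farah: 1; Dee–Miro: 1; Dee–Hana: 1; Ben–Farah: 2/2; Ben–Miro: 2/2; Ben–Hana: 2/2; Goran–Farah: 1; Goran–Miro: 1 … (+4 more pairs).
All other pairs contribute 0.
Summing the contributions gives betweenness(Fatima) = 18.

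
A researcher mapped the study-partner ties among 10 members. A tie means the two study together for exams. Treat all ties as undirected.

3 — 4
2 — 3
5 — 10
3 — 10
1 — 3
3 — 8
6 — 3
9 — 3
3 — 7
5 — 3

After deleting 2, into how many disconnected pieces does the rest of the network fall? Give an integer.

1

2's neighbors (3) remain reachable from one another through other ties, so the rest of the network stays in one piece.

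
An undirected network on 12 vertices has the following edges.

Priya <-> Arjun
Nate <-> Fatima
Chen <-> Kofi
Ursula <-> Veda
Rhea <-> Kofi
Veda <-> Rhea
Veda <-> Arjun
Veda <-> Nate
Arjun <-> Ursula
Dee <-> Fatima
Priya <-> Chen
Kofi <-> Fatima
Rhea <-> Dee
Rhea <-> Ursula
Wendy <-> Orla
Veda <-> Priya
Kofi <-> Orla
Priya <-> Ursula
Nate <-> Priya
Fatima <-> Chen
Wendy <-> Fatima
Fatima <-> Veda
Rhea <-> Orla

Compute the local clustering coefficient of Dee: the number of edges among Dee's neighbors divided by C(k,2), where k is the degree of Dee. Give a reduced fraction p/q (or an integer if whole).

0

Dee's neighbors: Fatima and Rhea (k = 2).
Possible neighbor pairs: C(2,2) = 1. Edges among them: none → e = 0.
Clustering(Dee) = 0/1.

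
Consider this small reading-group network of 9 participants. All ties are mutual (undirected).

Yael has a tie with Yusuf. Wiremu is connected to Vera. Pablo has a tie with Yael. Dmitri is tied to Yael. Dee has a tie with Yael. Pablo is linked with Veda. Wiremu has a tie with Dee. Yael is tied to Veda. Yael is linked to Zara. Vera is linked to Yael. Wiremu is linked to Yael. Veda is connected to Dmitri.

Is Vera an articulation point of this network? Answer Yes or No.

Even without Vera, every remaining node can still reach every other (the residual graph is connected), so Vera is not a cut vertex.

No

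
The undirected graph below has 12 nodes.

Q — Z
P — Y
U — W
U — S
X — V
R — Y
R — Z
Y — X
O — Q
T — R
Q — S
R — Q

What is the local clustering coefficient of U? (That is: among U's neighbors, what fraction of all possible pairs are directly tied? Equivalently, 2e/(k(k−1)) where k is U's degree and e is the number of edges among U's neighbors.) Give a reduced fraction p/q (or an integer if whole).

U's neighbors: S and W (k = 2).
Possible neighbor pairs: C(2,2) = 1. Edges among them: none → e = 0.
Clustering(U) = 0/1.

0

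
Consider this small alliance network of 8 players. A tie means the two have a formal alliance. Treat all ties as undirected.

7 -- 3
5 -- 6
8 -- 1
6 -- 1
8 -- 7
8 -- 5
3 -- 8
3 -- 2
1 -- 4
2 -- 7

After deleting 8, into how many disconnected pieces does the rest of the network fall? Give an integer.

2

Without 8, the remaining ties split the others into: {1, 4, 5, 6}; {2, 3, 7}.
That's 2 separate components.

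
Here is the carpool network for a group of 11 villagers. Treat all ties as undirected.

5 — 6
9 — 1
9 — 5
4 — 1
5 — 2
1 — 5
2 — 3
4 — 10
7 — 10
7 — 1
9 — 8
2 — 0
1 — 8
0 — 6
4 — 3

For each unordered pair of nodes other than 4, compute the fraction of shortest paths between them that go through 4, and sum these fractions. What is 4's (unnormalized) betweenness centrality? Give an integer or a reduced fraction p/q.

Pairs whose geodesics pass through 4 — 6–10: 1/2; 0–10: 1; 2–10: 1; 3–10: 1; 3–7: 2/2; 3–1: 1; 3–8: 1; 3–9: 1/2; 10–1: 1/2; 10–8: 1/2; 10–9: 1/2; 10–5: 1/2.
All other pairs contribute 0.
Summing the contributions gives betweenness(4) = 9.

9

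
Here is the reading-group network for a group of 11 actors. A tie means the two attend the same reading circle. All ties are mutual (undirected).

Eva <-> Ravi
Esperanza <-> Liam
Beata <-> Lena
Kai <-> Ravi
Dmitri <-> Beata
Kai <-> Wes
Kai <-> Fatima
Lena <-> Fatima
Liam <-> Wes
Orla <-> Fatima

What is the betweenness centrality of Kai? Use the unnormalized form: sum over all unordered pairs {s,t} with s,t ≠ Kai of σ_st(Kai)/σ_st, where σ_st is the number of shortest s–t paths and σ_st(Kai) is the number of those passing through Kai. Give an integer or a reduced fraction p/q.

Pairs whose geodesics pass through Kai — Beata–Esperanza: 1; Beata–Wes: 1; Beata–Ravi: 1; Beata–Liam: 1; Beata–Eva: 1; Esperanza–Ravi: 1; Esperanza–Fatima: 1; Esperanza–Orla: 1; Esperanza–Dmitri: 1; Esperanza–Eva: 1; Esperanza–Lena: 1; Wes–Ravi: 1; Wes–Fatima: 1; Wes–Orla: 1 … (+17 more pairs).
All other pairs contribute 0.
Summing the contributions gives betweenness(Kai) = 31.

31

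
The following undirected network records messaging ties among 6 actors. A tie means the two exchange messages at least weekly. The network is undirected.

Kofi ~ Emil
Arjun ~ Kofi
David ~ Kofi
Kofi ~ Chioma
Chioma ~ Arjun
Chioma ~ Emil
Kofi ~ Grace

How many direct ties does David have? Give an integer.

David is directly tied to Kofi. That is 1 neighbor, so the degree of David is 1.

1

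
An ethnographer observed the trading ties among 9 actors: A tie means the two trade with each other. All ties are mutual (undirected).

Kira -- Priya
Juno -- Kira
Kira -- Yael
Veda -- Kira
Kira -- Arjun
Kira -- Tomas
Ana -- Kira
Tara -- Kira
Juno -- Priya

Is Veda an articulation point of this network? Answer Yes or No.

Even without Veda, every remaining node can still reach every other (the residual graph is connected), so Veda is not a cut vertex.

No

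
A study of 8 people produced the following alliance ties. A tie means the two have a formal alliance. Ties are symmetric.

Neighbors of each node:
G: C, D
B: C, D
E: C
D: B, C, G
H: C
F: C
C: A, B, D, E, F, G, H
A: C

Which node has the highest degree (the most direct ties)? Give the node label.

C

Degrees — A:1, B:2, C:7, D:3, E:1, F:1, G:2, H:1.
The maximum is 7, attained only by C.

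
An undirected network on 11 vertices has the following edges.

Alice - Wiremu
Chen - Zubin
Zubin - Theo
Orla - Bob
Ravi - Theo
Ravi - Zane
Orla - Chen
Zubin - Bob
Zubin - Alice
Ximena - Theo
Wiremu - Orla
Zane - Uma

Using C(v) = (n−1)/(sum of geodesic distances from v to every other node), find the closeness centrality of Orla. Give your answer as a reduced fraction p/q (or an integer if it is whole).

10/29

Distances from Orla: Alice:2, Bob:1, Chen:1, Ravi:4, Theo:3, Uma:6, Wiremu:1, Ximena:4, Zane:5, Zubin:2. Sum = 29.
n = 11, so closeness = 10/29.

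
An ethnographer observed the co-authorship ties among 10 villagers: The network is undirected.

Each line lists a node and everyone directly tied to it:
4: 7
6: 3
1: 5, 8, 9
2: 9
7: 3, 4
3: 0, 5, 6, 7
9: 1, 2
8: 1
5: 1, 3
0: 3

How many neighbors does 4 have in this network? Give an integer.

4 is directly tied to 7. That is 1 neighbor, so the degree of 4 is 1.

1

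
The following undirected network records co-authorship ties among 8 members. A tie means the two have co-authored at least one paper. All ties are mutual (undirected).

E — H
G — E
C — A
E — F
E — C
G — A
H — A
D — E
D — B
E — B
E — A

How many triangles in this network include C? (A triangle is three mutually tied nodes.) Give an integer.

C's neighbors: A and E.
Neighbor pairs that are themselves tied: C–A–E. Each forms one triangle with C, for 1 in total.

1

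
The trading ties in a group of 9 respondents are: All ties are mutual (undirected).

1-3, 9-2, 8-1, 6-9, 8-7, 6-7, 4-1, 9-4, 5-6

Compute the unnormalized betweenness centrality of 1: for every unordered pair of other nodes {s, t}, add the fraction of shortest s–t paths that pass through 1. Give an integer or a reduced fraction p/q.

19/2

Pairs whose geodesics pass through 1 — 6–3: 2/2; 5–3: 2/2; 9–8: 1/2; 9–3: 1; 8–2: 1/2; 8–3: 1; 8–4: 1; 2–3: 1; 7–3: 1; 7–4: 1/2; 3–4: 1.
All other pairs contribute 0.
Summing the contributions gives betweenness(1) = 19/2.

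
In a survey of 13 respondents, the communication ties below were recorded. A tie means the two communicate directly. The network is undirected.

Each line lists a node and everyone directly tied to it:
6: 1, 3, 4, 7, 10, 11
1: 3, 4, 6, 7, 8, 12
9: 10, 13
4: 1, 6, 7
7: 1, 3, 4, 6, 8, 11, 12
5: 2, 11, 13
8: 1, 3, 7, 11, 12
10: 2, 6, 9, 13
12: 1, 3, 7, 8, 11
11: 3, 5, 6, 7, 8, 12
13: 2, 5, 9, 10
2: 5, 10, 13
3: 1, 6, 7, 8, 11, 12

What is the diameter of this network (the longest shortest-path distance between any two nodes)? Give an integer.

Eccentricity of each node (its greatest distance to any other): 1:3, 2:3, 3:3, 4:3, 5:3, 6:2, 7:3, 8:4, 9:4, 10:3, 11:3, 12:4, 13:3.
The maximum eccentricity is 4, realized for instance by the pair 9–12 via 9 – 10 – 6 – 7 – 12. So the diameter is 4.

4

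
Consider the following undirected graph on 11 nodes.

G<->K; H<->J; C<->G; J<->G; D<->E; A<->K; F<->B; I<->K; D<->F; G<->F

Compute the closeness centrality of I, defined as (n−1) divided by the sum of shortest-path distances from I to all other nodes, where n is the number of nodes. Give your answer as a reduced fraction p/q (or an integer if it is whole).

Distances from I: A:2, B:4, C:3, D:4, E:5, F:3, G:2, H:4, J:3, K:1. Sum = 31.
n = 11, so closeness = 10/31.

10/31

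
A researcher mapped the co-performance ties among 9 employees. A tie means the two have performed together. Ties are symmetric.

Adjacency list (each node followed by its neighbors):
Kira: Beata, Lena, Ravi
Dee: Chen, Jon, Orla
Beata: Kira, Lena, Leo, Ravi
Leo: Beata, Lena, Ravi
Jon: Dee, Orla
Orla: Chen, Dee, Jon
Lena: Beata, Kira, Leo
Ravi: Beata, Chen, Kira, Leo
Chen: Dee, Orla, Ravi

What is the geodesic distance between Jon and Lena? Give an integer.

One shortest route is Jon – Dee – Chen – Ravi – Leo – Lena, which uses 5 edges, and at distance 4 from Jon we only reach {Beata, Kira, Leo}, which does not include Lena. So d(Jon,Lena) = 5.

5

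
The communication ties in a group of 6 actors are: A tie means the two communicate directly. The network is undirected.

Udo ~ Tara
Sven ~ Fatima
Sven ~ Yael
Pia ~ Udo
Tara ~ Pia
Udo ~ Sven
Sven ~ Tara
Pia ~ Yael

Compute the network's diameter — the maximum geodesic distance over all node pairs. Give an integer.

Eccentricity of each node (its greatest distance to any other): Fatima:3, Pia:3, Sven:2, Tara:2, Udo:2, Yael:2.
The maximum eccentricity is 3, realized for instance by the pair Fatima–Pia via Fatima – Sven – Tara – Pia. So the diameter is 3.

3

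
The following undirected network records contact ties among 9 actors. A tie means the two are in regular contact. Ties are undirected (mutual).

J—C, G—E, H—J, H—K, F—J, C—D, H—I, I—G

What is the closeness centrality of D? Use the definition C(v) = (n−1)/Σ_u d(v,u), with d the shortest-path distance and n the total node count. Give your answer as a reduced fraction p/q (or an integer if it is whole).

2/7

Distances from D: C:1, E:6, F:3, G:5, H:3, I:4, J:2, K:4. Sum = 28.
n = 9, so closeness = 8/28 = 2/7.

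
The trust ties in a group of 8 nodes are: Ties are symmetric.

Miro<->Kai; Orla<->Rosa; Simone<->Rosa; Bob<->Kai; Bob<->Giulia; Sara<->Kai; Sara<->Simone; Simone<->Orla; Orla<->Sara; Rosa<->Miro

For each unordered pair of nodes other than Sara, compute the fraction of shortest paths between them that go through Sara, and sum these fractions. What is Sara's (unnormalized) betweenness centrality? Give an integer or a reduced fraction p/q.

6

Pairs whose geodesics pass through Sara — Simone–Giulia: 1; Simone–Bob: 1; Simone–Kai: 1; Giulia–Orla: 1; Bob–Orla: 1; Orla–Kai: 1.
All other pairs contribute 0.
Summing the contributions gives betweenness(Sara) = 6.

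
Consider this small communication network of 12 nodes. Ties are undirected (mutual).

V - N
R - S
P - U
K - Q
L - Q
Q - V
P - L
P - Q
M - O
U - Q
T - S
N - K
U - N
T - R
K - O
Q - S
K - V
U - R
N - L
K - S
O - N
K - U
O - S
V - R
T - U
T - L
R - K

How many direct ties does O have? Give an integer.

O is directly tied to K, M, N, and S. That is 4 neighbors, so the degree of O is 4.

4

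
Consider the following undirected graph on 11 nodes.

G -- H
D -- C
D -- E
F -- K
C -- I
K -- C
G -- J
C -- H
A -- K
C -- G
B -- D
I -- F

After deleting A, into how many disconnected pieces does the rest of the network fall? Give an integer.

1

A's neighbors (K) remain reachable from one another through other ties, so the rest of the network stays in one piece.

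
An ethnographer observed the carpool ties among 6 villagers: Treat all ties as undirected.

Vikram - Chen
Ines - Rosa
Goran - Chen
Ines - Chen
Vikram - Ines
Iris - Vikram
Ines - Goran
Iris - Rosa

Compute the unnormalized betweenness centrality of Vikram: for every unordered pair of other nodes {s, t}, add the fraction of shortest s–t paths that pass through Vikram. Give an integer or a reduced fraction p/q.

13/6

Pairs whose geodesics pass through Vikram — Chen–Iris: 1; Goran–Iris: 2/3; Ines–Iris: 1/2.
All other pairs contribute 0.
Summing the contributions gives betweenness(Vikram) = 13/6.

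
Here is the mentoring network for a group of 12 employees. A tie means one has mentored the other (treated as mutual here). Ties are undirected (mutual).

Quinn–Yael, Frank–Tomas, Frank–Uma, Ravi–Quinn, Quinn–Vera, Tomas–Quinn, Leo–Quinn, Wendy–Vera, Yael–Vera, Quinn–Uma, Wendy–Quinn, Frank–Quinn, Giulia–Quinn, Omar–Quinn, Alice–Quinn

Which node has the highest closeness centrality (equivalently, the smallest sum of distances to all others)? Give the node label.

Quinn

Farness (sum of distances to all others) for each node — Alice:21, Frank:19, Giulia:21, Leo:21, Omar:21, Quinn:11, Ravi:21, Tomas:20, Uma:20, Vera:19, Wendy:20, Yael:20.
The smallest farness is 11, for Quinn, so Quinn has the highest closeness.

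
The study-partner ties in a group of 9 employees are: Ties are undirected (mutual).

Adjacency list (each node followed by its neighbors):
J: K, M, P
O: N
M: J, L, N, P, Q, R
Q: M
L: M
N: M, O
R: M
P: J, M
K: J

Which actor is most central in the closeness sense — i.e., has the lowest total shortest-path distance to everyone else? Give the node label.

Farness (sum of distances to all others) for each node — J:14, K:21, L:17, M:10, N:15, O:22, P:15, Q:17, R:17.
The smallest farness is 10, for M, so M has the highest closeness.

M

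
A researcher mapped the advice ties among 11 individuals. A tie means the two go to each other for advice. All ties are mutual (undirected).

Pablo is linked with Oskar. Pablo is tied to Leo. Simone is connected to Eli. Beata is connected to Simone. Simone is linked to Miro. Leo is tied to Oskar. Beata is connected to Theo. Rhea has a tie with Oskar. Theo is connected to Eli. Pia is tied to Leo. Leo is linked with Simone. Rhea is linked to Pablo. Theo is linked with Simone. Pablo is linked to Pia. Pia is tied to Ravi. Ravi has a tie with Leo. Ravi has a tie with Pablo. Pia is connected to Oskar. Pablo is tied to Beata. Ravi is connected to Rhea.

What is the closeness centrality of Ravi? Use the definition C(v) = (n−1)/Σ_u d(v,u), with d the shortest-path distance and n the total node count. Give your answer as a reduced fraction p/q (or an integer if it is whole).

10/19

Distances from Ravi: Beata:2, Eli:3, Leo:1, Miro:3, Oskar:2, Pablo:1, Pia:1, Rhea:1, Simone:2, Theo:3. Sum = 19.
n = 11, so closeness = 10/19.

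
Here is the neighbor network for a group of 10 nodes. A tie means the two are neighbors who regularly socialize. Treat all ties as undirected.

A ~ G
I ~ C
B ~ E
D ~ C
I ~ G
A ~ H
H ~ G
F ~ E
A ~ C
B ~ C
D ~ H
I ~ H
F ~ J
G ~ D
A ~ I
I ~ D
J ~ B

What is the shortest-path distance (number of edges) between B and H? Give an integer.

One shortest route is B – C – D – H, which uses 3 edges, and at distance 2 from B we only reach {A, D, F, I}, which does not include H. So d(B,H) = 3.

3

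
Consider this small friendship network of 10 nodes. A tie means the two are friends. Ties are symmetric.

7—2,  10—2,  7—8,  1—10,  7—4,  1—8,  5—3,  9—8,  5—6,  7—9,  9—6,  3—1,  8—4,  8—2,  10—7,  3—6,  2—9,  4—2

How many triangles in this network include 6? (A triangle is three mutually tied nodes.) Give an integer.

6's neighbors: 3, 5, and 9.
Neighbor pairs that are themselves tied: 6–3–5. Each forms one triangle with 6, for 1 in total.

1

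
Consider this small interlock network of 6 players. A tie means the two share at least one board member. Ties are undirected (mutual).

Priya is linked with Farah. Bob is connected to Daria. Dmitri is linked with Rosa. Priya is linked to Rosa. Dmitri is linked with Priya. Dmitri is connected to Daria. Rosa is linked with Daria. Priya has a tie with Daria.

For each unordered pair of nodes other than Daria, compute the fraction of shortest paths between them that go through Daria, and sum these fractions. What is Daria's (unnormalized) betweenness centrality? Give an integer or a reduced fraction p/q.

Pairs whose geodesics pass through Daria — Priya–Bob: 1; Dmitri–Bob: 1; Rosa–Bob: 1; Farah–Bob: 1.
All other pairs contribute 0.
Summing the contributions gives betweenness(Daria) = 4.

4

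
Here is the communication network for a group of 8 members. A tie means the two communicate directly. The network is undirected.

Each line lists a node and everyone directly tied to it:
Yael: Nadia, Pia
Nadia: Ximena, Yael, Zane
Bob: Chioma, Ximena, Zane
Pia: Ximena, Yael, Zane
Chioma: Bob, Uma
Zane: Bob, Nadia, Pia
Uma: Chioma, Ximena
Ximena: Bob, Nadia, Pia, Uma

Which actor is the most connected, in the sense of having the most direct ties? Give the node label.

Ximena

Degrees — Bob:3, Chioma:2, Nadia:3, Pia:3, Uma:2, Ximena:4, Yael:2, Zane:3.
The maximum is 4, attained only by Ximena.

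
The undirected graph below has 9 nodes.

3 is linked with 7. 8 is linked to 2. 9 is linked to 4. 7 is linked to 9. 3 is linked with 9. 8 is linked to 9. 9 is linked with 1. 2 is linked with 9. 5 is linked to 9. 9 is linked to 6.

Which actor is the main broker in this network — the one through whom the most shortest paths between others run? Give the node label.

Unnormalized betweenness of each node: 1:0, 2:0, 3:0, 4:0, 5:0, 6:0, 7:0, 8:0, 9:26.
9 has the largest value, 26, making it the main broker — the node through which the most shortest paths run.

9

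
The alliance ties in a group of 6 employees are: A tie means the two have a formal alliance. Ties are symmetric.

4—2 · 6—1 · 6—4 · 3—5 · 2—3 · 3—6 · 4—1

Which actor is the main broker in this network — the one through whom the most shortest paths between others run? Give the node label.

Unnormalized betweenness of each node: 1:0, 2:1, 3:9/2, 4:3/2, 5:0, 6:3.
3 has the largest value, 9/2, making it the main broker — the node through which the most shortest paths run.

3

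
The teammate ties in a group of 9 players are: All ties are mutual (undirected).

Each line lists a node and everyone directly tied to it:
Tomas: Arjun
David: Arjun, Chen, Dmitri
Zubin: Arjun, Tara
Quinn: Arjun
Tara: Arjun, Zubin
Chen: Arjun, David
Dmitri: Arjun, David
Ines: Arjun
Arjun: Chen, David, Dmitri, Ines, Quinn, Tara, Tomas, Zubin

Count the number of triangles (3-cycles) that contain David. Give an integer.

2

David's neighbors: Arjun, Chen, and Dmitri.
Neighbor pairs that are themselves tied: David–Arjun–Chen; David–Arjun–Dmitri. Each forms one triangle with David, for 2 in total.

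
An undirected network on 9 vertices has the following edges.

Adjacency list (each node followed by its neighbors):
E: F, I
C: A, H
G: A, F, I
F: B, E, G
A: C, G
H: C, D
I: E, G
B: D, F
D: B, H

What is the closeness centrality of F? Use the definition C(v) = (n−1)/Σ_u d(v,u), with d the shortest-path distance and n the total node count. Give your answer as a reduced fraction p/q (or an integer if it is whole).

Distances from F: A:2, B:1, C:3, D:2, E:1, G:1, H:3, I:2. Sum = 15.
n = 9, so closeness = 8/15.

8/15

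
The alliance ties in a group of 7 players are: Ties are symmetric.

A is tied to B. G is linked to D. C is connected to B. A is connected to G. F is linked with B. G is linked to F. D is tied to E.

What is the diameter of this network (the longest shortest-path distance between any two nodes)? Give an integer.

5

Eccentricity of each node (its greatest distance to any other): A:3, B:4, C:5, D:4, E:5, F:3, G:3.
The maximum eccentricity is 5, realized for instance by the pair C–E via C – B – F – G – D – E. So the diameter is 5.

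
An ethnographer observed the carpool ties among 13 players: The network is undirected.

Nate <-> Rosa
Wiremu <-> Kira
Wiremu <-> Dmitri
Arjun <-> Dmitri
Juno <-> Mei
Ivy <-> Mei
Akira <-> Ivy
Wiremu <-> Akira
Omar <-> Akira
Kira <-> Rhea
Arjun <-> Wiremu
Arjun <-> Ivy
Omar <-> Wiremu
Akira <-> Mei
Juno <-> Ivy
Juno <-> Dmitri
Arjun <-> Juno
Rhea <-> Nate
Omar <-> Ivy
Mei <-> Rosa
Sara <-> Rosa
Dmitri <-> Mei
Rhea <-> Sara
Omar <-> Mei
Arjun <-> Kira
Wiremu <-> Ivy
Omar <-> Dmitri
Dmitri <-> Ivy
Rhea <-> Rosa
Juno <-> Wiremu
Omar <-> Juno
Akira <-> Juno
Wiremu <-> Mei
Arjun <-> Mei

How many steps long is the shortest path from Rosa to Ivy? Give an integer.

2

One shortest route is Rosa – Mei – Ivy, which uses 2 edges, and Rosa and Ivy are not directly tied, so nothing shorter exists. So d(Rosa,Ivy) = 2.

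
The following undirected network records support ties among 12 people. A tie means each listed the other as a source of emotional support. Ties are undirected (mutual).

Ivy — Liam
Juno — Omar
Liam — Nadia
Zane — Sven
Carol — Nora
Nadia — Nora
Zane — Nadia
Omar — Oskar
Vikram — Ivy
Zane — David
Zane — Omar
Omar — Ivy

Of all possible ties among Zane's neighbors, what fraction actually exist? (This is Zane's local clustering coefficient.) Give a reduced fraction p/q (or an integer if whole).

0

Zane's neighbors: David, Nadia, Omar, and Sven (k = 4).
Possible neighbor pairs: C(4,2) = 6. Edges among them: none → e = 0.
Clustering(Zane) = 0/6 = 0.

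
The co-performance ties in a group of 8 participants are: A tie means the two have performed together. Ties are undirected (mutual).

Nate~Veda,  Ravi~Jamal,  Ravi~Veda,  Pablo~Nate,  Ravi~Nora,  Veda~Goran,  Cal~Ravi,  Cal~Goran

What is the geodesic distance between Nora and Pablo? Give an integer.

One shortest route is Nora – Ravi – Veda – Nate – Pablo, which uses 4 edges, and at distance 3 from Nora we only reach {Goran, Nate}, which does not include Pablo. So d(Nora,Pablo) = 4.

4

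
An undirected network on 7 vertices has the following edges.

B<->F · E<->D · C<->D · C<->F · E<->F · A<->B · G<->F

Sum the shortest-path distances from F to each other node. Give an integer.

8

Distances from F: A:2, B:1, C:1, D:2, E:1, G:1.
Sum = 2 + 1 + 1 + 2 + 1 + 1 = 8.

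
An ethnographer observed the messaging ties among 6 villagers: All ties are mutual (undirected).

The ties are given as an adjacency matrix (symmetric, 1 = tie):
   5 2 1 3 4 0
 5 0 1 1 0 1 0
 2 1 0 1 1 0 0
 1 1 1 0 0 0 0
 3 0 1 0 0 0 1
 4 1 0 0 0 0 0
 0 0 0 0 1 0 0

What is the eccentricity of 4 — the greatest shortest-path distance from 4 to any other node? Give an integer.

Distances from 4: 0:4, 1:2, 2:2, 3:3, 5:1.
The largest is 4 (to 0), so the eccentricity of 4 is 4.

4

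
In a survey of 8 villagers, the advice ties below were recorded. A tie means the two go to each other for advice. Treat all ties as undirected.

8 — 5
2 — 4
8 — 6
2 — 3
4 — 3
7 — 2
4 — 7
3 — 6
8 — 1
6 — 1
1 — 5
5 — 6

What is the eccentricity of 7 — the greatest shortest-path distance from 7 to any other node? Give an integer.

Distances from 7: 1:4, 2:1, 3:2, 4:1, 5:4, 6:3, 8:4.
The largest is 4 (to 5, 8, and 1), so the eccentricity of 7 is 4.

4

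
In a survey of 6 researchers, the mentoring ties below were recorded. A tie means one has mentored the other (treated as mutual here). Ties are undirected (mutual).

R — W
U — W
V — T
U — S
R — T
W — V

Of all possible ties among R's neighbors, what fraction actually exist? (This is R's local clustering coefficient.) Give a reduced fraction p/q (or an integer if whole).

0

R's neighbors: T and W (k = 2).
Possible neighbor pairs: C(2,2) = 1. Edges among them: none → e = 0.
Clustering(R) = 0/1.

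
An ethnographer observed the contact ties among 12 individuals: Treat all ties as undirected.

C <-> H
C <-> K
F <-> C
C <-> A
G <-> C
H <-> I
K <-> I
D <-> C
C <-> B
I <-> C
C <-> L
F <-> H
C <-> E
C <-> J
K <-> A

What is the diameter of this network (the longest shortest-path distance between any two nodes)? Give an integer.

Eccentricity of each node (its greatest distance to any other): A:2, B:2, C:1, D:2, E:2, F:2, G:2, H:2, I:2, J:2, K:2, L:2.
The maximum eccentricity is 2, realized for instance by the pair A–E via A – C – E. So the diameter is 2.

2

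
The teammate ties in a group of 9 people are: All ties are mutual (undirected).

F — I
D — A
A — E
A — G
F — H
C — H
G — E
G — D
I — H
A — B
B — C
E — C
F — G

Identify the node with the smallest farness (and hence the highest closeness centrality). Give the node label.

Farness (sum of distances to all others) for each node — A:14, B:16, C:14, D:17, E:14, F:14, G:12, H:15, I:18.
The smallest farness is 12, for G, so G has the highest closeness.

G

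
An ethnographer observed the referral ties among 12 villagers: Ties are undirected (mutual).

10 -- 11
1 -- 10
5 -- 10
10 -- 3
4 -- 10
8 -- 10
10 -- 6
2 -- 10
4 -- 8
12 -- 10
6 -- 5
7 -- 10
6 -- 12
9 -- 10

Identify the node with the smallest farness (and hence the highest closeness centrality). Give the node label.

Farness (sum of distances to all others) for each node — 1:21, 2:21, 3:21, 4:20, 5:20, 6:19, 7:21, 8:20, 9:21, 10:11, 11:21, 12:20.
The smallest farness is 11, for 10, so 10 has the highest closeness.

10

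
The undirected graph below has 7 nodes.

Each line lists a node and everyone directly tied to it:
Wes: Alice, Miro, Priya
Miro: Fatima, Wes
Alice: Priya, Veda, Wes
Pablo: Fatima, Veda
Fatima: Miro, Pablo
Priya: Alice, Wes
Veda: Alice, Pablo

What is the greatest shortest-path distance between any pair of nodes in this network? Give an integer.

Eccentricity of each node (its greatest distance to any other): Alice:3, Fatima:3, Miro:3, Pablo:3, Priya:3, Veda:3, Wes:3.
The maximum eccentricity is 3, realized for instance by the pair Alice–Fatima via Alice – Veda – Pablo – Fatima. So the diameter is 3.

3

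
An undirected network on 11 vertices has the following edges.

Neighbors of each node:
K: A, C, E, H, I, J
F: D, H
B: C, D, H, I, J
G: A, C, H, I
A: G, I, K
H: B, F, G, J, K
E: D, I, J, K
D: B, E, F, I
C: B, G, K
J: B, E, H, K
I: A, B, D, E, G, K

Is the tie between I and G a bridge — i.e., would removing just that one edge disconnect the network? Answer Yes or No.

Even without that edge, I still reaches G via I – A – G, so the network stays connected. Not a bridge.

No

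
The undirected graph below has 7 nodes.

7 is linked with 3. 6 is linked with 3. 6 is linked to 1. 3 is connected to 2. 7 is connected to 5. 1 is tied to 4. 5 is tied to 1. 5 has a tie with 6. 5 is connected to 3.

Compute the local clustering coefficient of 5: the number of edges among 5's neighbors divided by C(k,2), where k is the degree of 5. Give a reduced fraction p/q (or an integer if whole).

5's neighbors: 1, 3, 6, and 7 (k = 4).
Possible neighbor pairs: C(4,2) = 6. Edges among them: 1–6, 3–6, 3–7 → e = 3.
Clustering(5) = 3/6 = 1/2.

1/2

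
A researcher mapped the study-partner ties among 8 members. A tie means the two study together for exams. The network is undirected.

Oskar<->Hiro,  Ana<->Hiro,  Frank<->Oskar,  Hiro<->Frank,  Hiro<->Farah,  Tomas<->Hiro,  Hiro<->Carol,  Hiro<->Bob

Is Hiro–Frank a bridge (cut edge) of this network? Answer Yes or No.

Even without that edge, Hiro still reaches Frank via Hiro – Oskar – Frank, so the network stays connected. Not a bridge.

No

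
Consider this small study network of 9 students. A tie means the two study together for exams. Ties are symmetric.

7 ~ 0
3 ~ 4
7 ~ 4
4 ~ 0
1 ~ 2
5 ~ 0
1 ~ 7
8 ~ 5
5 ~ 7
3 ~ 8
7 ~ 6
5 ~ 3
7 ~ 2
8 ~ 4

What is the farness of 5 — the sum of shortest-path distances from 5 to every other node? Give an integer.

Distances from 5: 0:1, 1:2, 2:2, 3:1, 4:2, 6:2, 7:1, 8:1.
Sum = 1 + 2 + 2 + 1 + 2 + 2 + 1 + 1 = 12.

12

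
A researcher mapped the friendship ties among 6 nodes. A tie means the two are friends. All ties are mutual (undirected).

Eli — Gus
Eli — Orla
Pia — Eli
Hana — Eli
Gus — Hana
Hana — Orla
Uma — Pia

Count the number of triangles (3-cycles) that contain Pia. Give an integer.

Pia's neighbors are Eli and Uma, but none of them are tied to each other, so no triangle contains Pia.

0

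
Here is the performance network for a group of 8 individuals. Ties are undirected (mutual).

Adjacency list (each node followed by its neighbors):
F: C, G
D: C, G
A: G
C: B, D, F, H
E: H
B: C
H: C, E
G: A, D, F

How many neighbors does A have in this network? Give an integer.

A is directly tied to G. That is 1 neighbor, so the degree of A is 1.

1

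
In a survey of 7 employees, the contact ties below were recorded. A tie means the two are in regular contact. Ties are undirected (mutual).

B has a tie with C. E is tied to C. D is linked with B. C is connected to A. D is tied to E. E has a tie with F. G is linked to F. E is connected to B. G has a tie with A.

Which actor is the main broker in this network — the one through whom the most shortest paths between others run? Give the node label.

Unnormalized betweenness of each node: A:3/2, B:1, C:7/2, D:0, E:11/2, F:5/2, G:1.
E has the largest value, 11/2, making it the main broker — the node through which the most shortest paths run.

E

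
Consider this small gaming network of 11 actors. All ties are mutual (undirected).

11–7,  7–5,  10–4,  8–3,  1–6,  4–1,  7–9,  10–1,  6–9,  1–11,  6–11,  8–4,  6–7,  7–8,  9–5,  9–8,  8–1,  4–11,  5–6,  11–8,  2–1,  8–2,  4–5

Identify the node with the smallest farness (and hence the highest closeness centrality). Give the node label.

Farness (sum of distances to all others) for each node — 1:14, 2:19, 3:22, 4:15, 5:18, 6:16, 7:16, 8:13, 9:17, 10:21, 11:15.
The smallest farness is 13, for 8, so 8 has the highest closeness.

8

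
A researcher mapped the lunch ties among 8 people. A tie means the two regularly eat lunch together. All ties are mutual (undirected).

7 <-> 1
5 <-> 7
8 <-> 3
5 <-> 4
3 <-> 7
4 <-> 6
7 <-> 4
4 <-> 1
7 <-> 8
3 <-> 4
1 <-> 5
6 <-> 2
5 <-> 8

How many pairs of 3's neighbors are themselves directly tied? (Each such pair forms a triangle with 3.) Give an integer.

2

3's neighbors: 4, 7, and 8.
Neighbor pairs that are themselves tied: 3–4–7; 3–7–8. Each forms one triangle with 3, for 2 in total.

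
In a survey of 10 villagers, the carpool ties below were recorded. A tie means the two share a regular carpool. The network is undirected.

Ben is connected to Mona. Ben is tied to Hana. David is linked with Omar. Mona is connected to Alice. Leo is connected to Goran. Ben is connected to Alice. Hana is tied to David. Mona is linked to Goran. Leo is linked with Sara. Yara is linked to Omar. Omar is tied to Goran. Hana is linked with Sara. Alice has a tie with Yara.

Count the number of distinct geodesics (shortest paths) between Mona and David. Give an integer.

The shortest distance is 3. The length-3 paths are: Mona–Goran–Omar–David; Mona–Ben–Hana–David.
That gives 2 distinct shortest paths.

2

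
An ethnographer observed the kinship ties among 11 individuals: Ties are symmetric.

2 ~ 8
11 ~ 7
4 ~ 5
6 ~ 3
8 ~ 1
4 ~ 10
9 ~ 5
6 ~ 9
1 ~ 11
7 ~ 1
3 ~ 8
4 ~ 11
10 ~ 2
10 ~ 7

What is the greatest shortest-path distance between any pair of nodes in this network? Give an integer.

Eccentricity of each node (its greatest distance to any other): 1:4, 2:4, 3:4, 4:4, 5:4, 6:4, 7:4, 8:4, 9:4, 10:4, 11:4.
The maximum eccentricity is 4, realized for instance by the pair 7–6 via 7 – 1 – 8 – 3 – 6. So the diameter is 4.

4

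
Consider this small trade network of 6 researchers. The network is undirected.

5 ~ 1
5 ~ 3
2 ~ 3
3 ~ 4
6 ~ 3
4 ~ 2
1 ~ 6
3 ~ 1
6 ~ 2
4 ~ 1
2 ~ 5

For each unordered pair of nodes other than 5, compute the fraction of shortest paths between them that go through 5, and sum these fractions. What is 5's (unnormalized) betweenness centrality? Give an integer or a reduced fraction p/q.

Pairs whose geodesics pass through 5 — 1–2: 1/4.
All other pairs contribute 0.
Summing the contributions gives betweenness(5) = 1/4.

1/4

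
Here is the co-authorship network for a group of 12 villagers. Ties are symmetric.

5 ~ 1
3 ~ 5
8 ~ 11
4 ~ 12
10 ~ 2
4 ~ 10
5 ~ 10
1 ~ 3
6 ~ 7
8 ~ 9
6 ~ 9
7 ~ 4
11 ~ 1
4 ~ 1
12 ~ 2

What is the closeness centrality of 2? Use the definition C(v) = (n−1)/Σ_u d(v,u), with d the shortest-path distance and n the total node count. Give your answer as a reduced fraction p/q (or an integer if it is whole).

1/3

Distances from 2: 1:3, 3:3, 4:2, 5:2, 6:4, 7:3, 8:5, 9:5, 10:1, 11:4, 12:1. Sum = 33.
n = 12, so closeness = 11/33 = 1/3.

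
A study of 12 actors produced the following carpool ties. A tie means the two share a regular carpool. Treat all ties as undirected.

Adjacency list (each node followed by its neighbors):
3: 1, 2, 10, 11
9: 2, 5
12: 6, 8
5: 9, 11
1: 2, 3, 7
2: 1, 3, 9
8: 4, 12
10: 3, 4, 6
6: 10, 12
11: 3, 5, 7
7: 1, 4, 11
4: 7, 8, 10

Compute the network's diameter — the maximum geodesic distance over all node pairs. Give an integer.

Eccentricity of each node (its greatest distance to any other): 1:4, 2:4, 3:3, 4:4, 5:5, 6:4, 7:3, 8:5, 9:5, 10:3, 11:4, 12:5.
The maximum eccentricity is 5, realized for instance by the pair 5–12 via 5 – 11 – 3 – 10 – 6 – 12. So the diameter is 5.

5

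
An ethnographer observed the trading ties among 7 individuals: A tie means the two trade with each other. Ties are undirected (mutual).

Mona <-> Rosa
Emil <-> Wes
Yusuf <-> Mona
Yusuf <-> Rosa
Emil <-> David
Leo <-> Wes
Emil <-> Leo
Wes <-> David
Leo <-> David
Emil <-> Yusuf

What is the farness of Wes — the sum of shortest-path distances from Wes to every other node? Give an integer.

Distances from Wes: David:1, Emil:1, Leo:1, Mona:3, Rosa:3, Yusuf:2.
Sum = 1 + 1 + 1 + 3 + 3 + 2 = 11.

11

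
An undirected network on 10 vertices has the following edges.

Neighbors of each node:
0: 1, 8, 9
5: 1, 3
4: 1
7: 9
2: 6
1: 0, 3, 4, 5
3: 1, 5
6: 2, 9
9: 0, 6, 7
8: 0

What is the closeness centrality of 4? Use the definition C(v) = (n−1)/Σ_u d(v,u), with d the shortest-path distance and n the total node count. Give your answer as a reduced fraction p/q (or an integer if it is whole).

Distances from 4: 0:2, 1:1, 2:5, 3:2, 5:2, 6:4, 7:4, 8:3, 9:3. Sum = 26.
n = 10, so closeness = 9/26.

9/26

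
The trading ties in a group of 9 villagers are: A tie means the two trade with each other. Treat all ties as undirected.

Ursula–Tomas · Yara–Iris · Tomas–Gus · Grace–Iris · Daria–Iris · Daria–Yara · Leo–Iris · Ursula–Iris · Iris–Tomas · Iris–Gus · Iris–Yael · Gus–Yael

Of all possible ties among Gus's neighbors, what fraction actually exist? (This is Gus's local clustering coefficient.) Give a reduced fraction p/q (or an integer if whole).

Gus's neighbors: Iris, Tomas, and Yael (k = 3).
Possible neighbor pairs: C(3,2) = 3. Edges among them: Iris–Tomas, Iris–Yael → e = 2.
Clustering(Gus) = 2/3.

2/3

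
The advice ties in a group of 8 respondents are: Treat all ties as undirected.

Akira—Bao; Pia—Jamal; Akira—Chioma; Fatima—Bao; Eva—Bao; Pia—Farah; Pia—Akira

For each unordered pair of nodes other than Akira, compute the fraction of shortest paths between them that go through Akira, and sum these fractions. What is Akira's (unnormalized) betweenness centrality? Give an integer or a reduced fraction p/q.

15

Pairs whose geodesics pass through Akira — Eva–Jamal: 1; Eva–Farah: 1; Eva–Chioma: 1; Eva–Pia: 1; Jamal–Bao: 1; Jamal–Chioma: 1; Jamal–Fatima: 1; Farah–Bao: 1; Farah–Chioma: 1; Farah–Fatima: 1; Bao–Chioma: 1; Bao–Pia: 1; Chioma–Pia: 1; Chioma–Fatima: 1 … (+1 more pairs).
All other pairs contribute 0.
Summing the contributions gives betweenness(Akira) = 15.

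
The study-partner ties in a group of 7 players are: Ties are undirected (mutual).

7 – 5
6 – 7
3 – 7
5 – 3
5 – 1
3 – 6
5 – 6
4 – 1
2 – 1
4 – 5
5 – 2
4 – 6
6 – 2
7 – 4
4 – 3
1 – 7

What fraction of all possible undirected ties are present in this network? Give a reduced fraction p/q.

16/21

There are 16 edges and 7 nodes, so the maximum possible is C(7,2) = 21.
Density = 16/21.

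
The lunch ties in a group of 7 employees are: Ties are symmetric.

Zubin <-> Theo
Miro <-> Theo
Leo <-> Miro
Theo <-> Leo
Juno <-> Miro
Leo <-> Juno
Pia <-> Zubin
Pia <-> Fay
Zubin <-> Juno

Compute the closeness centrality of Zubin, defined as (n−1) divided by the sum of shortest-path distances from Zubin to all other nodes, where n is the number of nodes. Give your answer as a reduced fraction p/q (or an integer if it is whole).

Distances from Zubin: Fay:2, Juno:1, Leo:2, Miro:2, Pia:1, Theo:1. Sum = 9.
n = 7, so closeness = 6/9 = 2/3.

2/3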